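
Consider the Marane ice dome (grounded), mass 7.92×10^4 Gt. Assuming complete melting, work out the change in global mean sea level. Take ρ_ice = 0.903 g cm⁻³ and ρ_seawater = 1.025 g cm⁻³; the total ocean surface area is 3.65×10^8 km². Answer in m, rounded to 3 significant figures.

Marane: 7.92×10^4 Gt = 7.920×10^16 kg; dividing by ρ_w = 1.025 g cm⁻³ = 1025 kg m⁻³ gives 7.727×10^13 m³ of water.
Spread over 3.65×10^14 m² of ocean, Δh = 7.727×10^13 / 3.65×10^14 = 0.212 m.

≈ 0.212 m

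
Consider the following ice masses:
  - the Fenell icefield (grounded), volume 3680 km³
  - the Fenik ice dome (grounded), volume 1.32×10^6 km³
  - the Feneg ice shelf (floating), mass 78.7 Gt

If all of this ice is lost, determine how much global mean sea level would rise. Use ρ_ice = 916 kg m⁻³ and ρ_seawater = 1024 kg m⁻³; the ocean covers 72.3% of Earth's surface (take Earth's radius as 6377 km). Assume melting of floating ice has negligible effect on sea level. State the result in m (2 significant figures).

Fenell: 3680 km³ × (916/1024) = 3292 km³ of water.
Fenik: 1.32×10^6 km³ × (916/1024) = 1.181×10^6 km³ of water.
The Feneg ice shelf is floating and already displaces its own weight of water, so its melt adds essentially nothing to sea level.
Total added water ≈ 1.184×10^15 m³ over 3.69×10^14 m² → Δh = 3.20 m.

≈ 3.2 m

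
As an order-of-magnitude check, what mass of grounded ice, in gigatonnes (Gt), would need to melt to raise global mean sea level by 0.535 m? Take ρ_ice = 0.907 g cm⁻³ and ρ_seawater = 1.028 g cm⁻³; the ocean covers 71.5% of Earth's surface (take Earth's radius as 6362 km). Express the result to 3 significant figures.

Required water volume = Δh × A = 0.535 m × 3.64×10^14 m² = 1.946×10^14 m³.
ρ_w = 1.028 g cm⁻³ = 1028 kg m⁻³, so the mass of water = 1.946×10^14 m³ × 1028 kg m⁻³ = 2.000×10^17 kg = 2.00×10^5 Gt (and the same mass of ice, by conservation).

≈ 2.00×10^5 Gt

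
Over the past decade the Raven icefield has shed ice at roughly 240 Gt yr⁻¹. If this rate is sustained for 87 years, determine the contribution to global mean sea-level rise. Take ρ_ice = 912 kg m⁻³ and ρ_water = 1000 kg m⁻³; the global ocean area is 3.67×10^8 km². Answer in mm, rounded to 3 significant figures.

≈ 56.9 mm

Total mass lost = 240 Gt/yr × 87 yr = 2.088×10^4 Gt = 2.088×10^16 kg.
ρ_w = 1000 kg m⁻³, so water volume = 2.088×10^16 / 1000 = 2.088×10^13 m³.
Δh = 2.088×10^13 / 3.67×10^14 = 0.0569 m = 56.9 mm.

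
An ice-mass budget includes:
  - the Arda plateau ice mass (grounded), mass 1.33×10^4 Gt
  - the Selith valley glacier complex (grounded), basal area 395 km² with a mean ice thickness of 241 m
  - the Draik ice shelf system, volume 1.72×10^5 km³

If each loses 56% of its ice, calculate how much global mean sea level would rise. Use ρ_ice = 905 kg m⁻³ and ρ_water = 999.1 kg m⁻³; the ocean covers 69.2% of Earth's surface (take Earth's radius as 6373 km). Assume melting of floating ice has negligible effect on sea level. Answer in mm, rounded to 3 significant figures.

Arda: 0.56 × 1.33×10^4 Gt = 7.448×10^15 kg; dividing by ρ_w = 999.1 kg m⁻³ gives 7.455×10^12 m³ of water.
Selith: ice volume = 395 km² × 241 m = 95.19 km³; 0.56 × 95.19 × (905/999.1) = 48.29 km³ of water.
The Draik ice shelf system is floating and already displaces its own weight of water, so its melt adds essentially nothing to sea level.
Total added water ≈ 7.503×10^12 m³ over 3.53×10^14 m² → Δh = 0.0212 m = 21.2 mm.

≈ 21.2 mm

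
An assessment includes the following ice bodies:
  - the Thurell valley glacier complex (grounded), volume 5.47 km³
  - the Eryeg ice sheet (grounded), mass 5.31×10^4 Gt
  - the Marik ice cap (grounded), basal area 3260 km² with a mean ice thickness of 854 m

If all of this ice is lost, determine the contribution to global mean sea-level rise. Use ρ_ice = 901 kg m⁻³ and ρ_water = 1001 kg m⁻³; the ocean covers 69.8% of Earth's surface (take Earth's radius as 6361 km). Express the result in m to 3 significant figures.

≈ 0.157 m

Thurell: 5.47 km³ × (901/1001) = 4.924 km³ of water.
Eryeg: 5.31×10^4 Gt = 5.310×10^16 kg; dividing by ρ_w = 1001 kg m⁻³ gives 5.305×10^13 m³ of water.
Marik: ice volume = 3260 km² × 854 m = 2784 km³; 2784 × (901/1001) = 2506 km³ of water.
Total added water ≈ 5.556×10^13 m³ over 3.55×10^14 m² → Δh = 0.157 m.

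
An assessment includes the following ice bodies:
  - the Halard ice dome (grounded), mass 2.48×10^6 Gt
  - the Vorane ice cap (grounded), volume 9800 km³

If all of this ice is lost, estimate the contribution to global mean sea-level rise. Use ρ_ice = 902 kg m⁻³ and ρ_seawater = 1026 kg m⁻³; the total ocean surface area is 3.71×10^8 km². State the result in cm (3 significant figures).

Halard: 2.48×10^6 Gt = 2.480×10^18 kg; dividing by ρ_w = 1026 kg m⁻³ gives 2.417×10^15 m³ of water.
Vorane: 9800 km³ × (902/1026) = 8616 km³ of water.
Total added water ≈ 2.426×10^15 m³ over 3.71×10^14 m² → Δh = 6.54 m = 654 cm.

≈ 654 cm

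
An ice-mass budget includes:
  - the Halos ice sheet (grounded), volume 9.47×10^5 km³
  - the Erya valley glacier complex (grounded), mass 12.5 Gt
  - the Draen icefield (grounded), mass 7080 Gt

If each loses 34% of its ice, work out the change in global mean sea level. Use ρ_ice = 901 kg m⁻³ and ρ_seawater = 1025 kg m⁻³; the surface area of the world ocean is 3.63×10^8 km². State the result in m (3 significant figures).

≈ 0.786 m

Halos: 0.34 × 9.47×10^5 km³ × (901/1025) = 2.830×10^5 km³ of water.
Erya: 0.34 × 12.5 Gt = 4.250×10^12 kg; dividing by ρ_w = 1025 kg m⁻³ gives 4.146×10^9 m³ of water.
Draen: 0.34 × 7080 Gt = 2.407×10^15 kg; dividing by ρ_w = 1025 kg m⁻³ gives 2.348×10^12 m³ of water.
Total added water ≈ 2.854×10^14 m³ over 3.63×10^14 m² → Δh = 0.786 m.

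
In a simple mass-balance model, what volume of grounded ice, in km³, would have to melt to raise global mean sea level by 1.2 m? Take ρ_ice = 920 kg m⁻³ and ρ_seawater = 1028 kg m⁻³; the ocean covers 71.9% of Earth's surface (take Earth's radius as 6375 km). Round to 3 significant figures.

Required water volume = Δh × A = 1.2 m × 3.67×10^14 m² = 4.406×10^14 m³ = 4.406×10^5 km³.
Ice volume = water volume × ρ_w/ρ_ice = 4.406×10^5 × 1028/920 = 4.92×10^5 km³.

≈ 4.92×10^5 km³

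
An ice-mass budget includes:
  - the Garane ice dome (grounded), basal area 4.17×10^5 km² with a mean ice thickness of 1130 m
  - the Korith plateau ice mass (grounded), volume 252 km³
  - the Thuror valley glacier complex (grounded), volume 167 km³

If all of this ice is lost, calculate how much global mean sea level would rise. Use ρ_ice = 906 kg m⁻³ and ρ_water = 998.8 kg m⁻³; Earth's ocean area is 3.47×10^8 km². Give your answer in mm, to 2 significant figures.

Garane: ice volume = 4.17×10^5 km² × 1130 m = 4.712×10^5 km³; 4.712×10^5 × (906/998.8) = 4.274×10^5 km³ of water.
Korith: 252 km³ × (906/998.8) = 228.6 km³ of water.
Thuror: 167 km³ × (906/998.8) = 151.5 km³ of water.
Total added water ≈ 4.278×10^14 m³ over 3.47×10^14 m² → Δh = 1.23 m = 1200 mm.

≈ 1200 mm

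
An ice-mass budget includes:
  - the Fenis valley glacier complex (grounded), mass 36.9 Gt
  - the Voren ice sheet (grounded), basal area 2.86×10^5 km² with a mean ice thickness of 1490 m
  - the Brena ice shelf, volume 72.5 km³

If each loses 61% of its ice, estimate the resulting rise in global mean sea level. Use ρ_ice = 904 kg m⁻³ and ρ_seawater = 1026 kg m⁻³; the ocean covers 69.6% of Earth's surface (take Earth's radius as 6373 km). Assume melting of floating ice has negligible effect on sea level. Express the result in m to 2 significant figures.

≈ 0.64 m

Fenis: 0.61 × 36.9 Gt = 2.251×10^13 kg; dividing by ρ_w = 1026 kg m⁻³ gives 2.194×10^10 m³ of water.
Voren: ice volume = 2.86×10^5 km² × 1490 m = 4.261×10^5 km³; 0.61 × 4.261×10^5 × (904/1026) = 2.290×10^5 km³ of water.
The Brena ice shelf is floating and already displaces its own weight of water, so its melt adds essentially nothing to sea level.
Total added water ≈ 2.291×10^14 m³ over 3.55×10^14 m² → Δh = 0.645 m.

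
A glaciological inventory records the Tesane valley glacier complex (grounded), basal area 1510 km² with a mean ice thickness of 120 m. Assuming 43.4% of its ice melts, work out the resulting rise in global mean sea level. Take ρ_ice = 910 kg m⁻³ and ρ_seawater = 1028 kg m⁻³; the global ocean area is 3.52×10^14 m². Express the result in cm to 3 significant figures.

≈ 0.0198 cm

Tesane: ice volume = 1510 km² × 120 m = 181.2 km³; 0.434 × 181.2 × (910/1028) = 69.61 km³ of water.
Spread over 3.52×10^14 m² of ocean, Δh = 6.961×10^10 / 3.52×10^14 = 1.98×10^-4 m = 0.0198 cm.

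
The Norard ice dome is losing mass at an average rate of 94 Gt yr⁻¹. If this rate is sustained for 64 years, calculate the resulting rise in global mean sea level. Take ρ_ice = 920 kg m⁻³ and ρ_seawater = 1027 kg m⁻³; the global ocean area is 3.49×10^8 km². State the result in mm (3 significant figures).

≈ 16.8 mm

Total mass lost = 94 Gt/yr × 64 yr = 6016 Gt = 6.016×10^15 kg.
ρ_w = 1027 kg m⁻³, so water volume = 6.016×10^15 / 1027 = 5.858×10^12 m³.
Δh = 5.858×10^12 / 3.49×10^14 = 0.0168 m = 16.8 mm.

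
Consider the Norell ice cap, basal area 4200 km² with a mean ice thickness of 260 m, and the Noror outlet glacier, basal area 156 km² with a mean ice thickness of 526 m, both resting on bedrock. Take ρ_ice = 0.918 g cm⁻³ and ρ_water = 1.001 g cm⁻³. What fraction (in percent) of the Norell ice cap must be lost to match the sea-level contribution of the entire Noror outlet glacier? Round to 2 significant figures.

Equal sea-level rise means equal mass of meltwater, i.e. equal mass of ice lost.
Ice mass of Noror: 7.533×10^13 kg; ice mass of Norell: 1.002×10^15 kg.
Fraction required = 7.533×10^13 / 1.002×10^15 = 0.0751 → 7.5 %.

≈ 7.5 %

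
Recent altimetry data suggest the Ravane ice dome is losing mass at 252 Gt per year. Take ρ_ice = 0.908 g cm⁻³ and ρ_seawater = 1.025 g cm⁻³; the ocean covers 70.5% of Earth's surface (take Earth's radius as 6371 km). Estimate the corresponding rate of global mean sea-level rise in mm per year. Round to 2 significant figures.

ρ_w = 1.025 g cm⁻³ = 1025 kg m⁻³. Annual water volume added = 252 Gt / ρ_w = 2.520×10^14 kg / 1025 kg m⁻³ = 2.459×10^11 m³.
Δh per year = 2.459×10^11 / 3.60×10^14 = 6.84×10^-4 m = 0.68 mm.

≈ 0.68 mm/yr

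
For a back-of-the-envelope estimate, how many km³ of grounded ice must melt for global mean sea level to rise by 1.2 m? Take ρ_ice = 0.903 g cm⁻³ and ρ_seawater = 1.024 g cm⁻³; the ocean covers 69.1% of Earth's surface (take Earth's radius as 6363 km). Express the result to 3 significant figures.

Required water volume = Δh × A = 1.2 m × 3.52×10^14 m² = 4.219×10^14 m³ = 4.219×10^5 km³.
Ice volume = water volume × ρ_w/ρ_ice = 4.219×10^5 × 1024/903 = 4.78×10^5 km³.

≈ 4.78×10^5 km³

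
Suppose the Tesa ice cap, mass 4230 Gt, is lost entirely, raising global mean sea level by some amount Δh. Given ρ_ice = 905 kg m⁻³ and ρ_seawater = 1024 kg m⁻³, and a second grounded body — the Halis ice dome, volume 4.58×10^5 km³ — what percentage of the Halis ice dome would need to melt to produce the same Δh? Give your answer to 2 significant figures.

≈ 1.0 %

Equal sea-level rise means equal mass of meltwater, i.e. equal mass of ice lost.
Ice mass of Tesa: 4.230×10^15 kg; ice mass of Halis: 4.145×10^17 kg.
Fraction required = 4.230×10^15 / 4.145×10^17 = 0.0102 → 1.0 %.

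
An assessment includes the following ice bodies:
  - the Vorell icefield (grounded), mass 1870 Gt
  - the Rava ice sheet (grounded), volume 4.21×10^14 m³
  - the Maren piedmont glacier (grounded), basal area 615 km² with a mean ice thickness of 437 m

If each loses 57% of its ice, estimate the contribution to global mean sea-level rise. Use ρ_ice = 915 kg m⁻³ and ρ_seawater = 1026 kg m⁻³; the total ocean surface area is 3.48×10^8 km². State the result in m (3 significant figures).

Vorell: 0.57 × 1870 Gt = 1.066×10^15 kg; dividing by ρ_w = 1026 kg m⁻³ gives 1.039×10^12 m³ of water.
Rava: 0.57 × 4.21×10^14 m³ × (915/1026) = 2.140×10^14 m³ of water.
Maren: ice volume = 615 km² × 437 m = 268.8 km³; 0.57 × 268.8 × (915/1026) = 136.6 km³ of water.
Total added water ≈ 2.152×10^14 m³ over 3.48×10^14 m² → Δh = 0.618 m.

≈ 0.618 m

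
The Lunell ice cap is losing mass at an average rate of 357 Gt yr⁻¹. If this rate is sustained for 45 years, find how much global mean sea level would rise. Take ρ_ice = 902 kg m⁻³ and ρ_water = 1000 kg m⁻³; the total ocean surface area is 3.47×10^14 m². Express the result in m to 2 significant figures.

≈ 0.046 m

Total mass lost = 357 Gt/yr × 45 yr = 1.606×10^4 Gt = 1.606×10^16 kg.
ρ_w = 1000 kg m⁻³, so water volume = 1.606×10^16 / 1000 = 1.606×10^13 m³.
Δh = 1.606×10^13 / 3.47×10^14 = 0.0463 m.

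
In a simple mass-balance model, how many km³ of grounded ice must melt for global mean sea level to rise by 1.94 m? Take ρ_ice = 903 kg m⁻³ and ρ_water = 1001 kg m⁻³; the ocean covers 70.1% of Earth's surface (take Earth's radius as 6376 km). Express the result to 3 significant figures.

≈ 7.70×10^5 km³

Required water volume = Δh × A = 1.94 m × 3.58×10^14 m² = 6.947×10^14 m³ = 6.947×10^5 km³.
Ice volume = water volume × ρ_w/ρ_ice = 6.947×10^5 × 1001/903 = 7.70×10^5 km³.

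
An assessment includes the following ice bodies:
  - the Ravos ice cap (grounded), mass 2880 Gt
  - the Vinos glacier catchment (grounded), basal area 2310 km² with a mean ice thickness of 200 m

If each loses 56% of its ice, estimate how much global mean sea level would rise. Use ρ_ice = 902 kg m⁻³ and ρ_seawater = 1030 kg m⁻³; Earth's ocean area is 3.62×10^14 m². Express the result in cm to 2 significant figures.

≈ 0.50 cm

Ravos: 0.56 × 2880 Gt = 1.613×10^15 kg; dividing by ρ_w = 1030 kg m⁻³ gives 1.566×10^12 m³ of water.
Vinos: ice volume = 2310 km² × 200 m = 462.0 km³; 0.56 × 462.0 × (902/1030) = 226.6 km³ of water.
Total added water ≈ 1.792×10^12 m³ over 3.62×10^14 m² → Δh = 4.95×10^-3 m = 0.50 cm.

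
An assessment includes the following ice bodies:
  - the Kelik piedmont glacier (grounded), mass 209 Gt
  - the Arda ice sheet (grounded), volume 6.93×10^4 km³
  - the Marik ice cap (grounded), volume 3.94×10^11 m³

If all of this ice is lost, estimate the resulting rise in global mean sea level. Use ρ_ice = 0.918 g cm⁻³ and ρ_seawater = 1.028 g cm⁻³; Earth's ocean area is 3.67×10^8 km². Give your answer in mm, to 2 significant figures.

Kelik: 209 Gt = 2.090×10^14 kg; dividing by ρ_w = 1.028 g cm⁻³ = 1028 kg m⁻³ gives 2.033×10^11 m³ of water.
Arda: 6.93×10^4 km³ × (918/1028) = 6.188×10^4 km³ of water.
Marik: 3.94×10^11 m³ × (918/1028) = 3.518×10^11 m³ of water.
Total added water ≈ 6.244×10^13 m³ over 3.67×10^14 m² → Δh = 0.170 m = 170 mm.

≈ 170 mm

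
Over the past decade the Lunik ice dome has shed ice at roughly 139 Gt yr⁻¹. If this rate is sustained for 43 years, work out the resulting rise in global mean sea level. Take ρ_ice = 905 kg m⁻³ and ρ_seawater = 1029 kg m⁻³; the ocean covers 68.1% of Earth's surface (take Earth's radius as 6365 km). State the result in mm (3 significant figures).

Total mass lost = 139 Gt/yr × 43 yr = 5977 Gt = 5.977×10^15 kg.
ρ_w = 1029 kg m⁻³, so water volume = 5.977×10^15 / 1029 = 5.809×10^12 m³.
Δh = 5.809×10^12 / 3.47×10^14 = 0.0168 m = 16.8 mm.

≈ 16.8 mm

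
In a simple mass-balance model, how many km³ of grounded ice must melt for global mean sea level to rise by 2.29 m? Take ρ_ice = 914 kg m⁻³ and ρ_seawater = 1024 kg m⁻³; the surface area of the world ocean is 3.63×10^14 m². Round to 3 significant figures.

≈ 9.31×10^5 km³

Required water volume = Δh × A = 2.29 m × 3.63×10^14 m² = 8.313×10^14 m³ = 8.313×10^5 km³.
Ice volume = water volume × ρ_w/ρ_ice = 8.313×10^5 × 1024/914 = 9.31×10^5 km³.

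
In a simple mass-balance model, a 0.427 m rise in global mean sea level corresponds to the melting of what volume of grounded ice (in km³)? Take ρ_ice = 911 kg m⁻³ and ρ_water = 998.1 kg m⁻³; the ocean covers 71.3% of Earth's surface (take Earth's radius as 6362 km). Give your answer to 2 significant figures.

Required water volume = Δh × A = 0.427 m × 3.63×10^14 m² = 1.549×10^14 m³ = 1.549×10^5 km³.
Ice volume = water volume × ρ_w/ρ_ice = 1.549×10^5 × 998.1/911 = 1.7×10^5 km³.

≈ 1.7×10^5 km³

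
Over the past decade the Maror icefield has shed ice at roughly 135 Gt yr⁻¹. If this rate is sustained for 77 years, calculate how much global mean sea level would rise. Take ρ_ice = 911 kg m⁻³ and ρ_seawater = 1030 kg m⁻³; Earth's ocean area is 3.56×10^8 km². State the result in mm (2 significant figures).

Total mass lost = 135 Gt/yr × 77 yr = 1.040×10^4 Gt = 1.040×10^16 kg.
ρ_w = 1030 kg m⁻³, so water volume = 1.040×10^16 / 1030 = 1.009×10^13 m³.
Δh = 1.009×10^13 / 3.56×10^14 = 0.0283 m = 28 mm.

≈ 28 mm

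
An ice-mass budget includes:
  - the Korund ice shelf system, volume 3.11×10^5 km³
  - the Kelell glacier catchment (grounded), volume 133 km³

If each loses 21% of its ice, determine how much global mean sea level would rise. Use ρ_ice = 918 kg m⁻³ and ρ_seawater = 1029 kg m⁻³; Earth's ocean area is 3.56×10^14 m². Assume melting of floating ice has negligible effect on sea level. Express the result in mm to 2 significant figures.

≈ 0.070 mm

The Korund ice shelf system is floating and already displaces its own weight of water, so its melt adds essentially nothing to sea level.
Kelell: 0.21 × 133 km³ × (918/1029) = 24.92 km³ of water.
Total added water ≈ 2.492×10^10 m³ over 3.56×10^14 m² → Δh = 7.00×10^-5 m = 0.070 mm.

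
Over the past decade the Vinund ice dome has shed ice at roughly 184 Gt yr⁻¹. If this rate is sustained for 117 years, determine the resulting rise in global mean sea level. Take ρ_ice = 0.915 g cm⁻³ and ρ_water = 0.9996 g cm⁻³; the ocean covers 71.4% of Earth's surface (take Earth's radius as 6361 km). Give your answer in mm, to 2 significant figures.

≈ 59 mm

Total mass lost = 184 Gt/yr × 117 yr = 2.153×10^4 Gt = 2.153×10^16 kg.
ρ_w = 0.9996 g cm⁻³ = 999.6 kg m⁻³, so water volume = 2.153×10^16 / 999.6 = 2.154×10^13 m³.
Δh = 2.154×10^13 / 3.63×10^14 = 0.0593 m = 59 mm.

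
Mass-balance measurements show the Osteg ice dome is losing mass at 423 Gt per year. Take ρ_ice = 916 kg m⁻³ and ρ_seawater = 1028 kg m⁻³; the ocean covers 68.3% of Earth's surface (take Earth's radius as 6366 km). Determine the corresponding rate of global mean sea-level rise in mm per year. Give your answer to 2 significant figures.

≈ 1.2 mm/yr

ρ_w = 1028 kg m⁻³. Annual water volume added = 423 Gt / ρ_w = 4.230×10^14 kg / 1028 kg m⁻³ = 4.115×10^11 m³.
Δh per year = 4.115×10^11 / 3.48×10^14 = 1.18×10^-3 m = 1.2 mm.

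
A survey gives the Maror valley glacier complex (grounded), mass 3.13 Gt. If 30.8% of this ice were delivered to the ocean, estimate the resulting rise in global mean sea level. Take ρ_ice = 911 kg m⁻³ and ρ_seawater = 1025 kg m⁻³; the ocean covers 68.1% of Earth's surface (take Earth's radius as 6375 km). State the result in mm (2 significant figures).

≈ 2.7×10^-3 mm

Maror: 0.308 × 3.13 Gt = 9.640×10^11 kg; dividing by ρ_w = 1025 kg m⁻³ gives 9.405×10^8 m³ of water.
Spread over 3.48×10^14 m² of ocean, Δh = 9.405×10^8 / 3.48×10^14 = 2.70×10^-6 m = 2.7×10^-3 mm.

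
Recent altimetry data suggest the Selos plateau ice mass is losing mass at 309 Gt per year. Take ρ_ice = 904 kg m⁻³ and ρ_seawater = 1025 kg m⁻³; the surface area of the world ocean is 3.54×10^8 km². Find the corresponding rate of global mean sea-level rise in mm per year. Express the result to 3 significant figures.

ρ_w = 1025 kg m⁻³. Annual water volume added = 309 Gt / ρ_w = 3.090×10^14 kg / 1025 kg m⁻³ = 3.015×10^11 m³.
Δh per year = 3.015×10^11 / 3.54×10^14 = 8.52×10^-4 m = 0.852 mm.

≈ 0.852 mm/yr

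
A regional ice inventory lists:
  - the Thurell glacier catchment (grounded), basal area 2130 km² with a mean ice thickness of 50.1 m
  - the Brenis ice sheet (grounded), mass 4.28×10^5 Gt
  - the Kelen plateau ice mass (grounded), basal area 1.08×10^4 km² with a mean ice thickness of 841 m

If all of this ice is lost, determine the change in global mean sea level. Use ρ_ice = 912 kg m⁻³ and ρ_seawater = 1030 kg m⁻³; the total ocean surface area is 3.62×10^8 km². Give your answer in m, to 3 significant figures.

≈ 1.17 m

Thurell: ice volume = 2130 km² × 50.1 m = 106.7 km³; 106.7 × (912/1030) = 94.49 km³ of water.
Brenis: 4.28×10^5 Gt = 4.280×10^17 kg; dividing by ρ_w = 1030 kg m⁻³ gives 4.155×10^14 m³ of water.
Kelen: ice volume = 1.08×10^4 km² × 841 m = 9083 km³; 9083 × (912/1030) = 8042 km³ of water.
Total added water ≈ 4.237×10^14 m³ over 3.62×10^14 m² → Δh = 1.17 m.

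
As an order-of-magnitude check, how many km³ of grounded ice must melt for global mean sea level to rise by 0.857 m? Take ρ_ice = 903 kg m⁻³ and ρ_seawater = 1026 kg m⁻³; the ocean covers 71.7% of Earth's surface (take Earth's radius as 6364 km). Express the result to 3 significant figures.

≈ 3.55×10^5 km³

Required water volume = Δh × A = 0.857 m × 3.65×10^14 m² = 3.127×10^14 m³ = 3.127×10^5 km³.
Ice volume = water volume × ρ_w/ρ_ice = 3.127×10^5 × 1026/903 = 3.55×10^5 km³.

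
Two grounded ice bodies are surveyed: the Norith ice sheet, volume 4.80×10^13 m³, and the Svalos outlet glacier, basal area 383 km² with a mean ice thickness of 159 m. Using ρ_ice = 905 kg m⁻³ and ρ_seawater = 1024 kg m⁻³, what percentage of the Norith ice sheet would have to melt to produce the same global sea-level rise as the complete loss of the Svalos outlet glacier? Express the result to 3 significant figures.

≈ 0.127 %

Equal sea-level rise means equal mass of meltwater, i.e. equal mass of ice lost.
Ice mass of Svalos: 5.511×10^13 kg; ice mass of Norith: 4.344×10^16 kg.
Fraction required = 5.511×10^13 / 4.344×10^16 = 1.27×10^-3 → 0.127 %.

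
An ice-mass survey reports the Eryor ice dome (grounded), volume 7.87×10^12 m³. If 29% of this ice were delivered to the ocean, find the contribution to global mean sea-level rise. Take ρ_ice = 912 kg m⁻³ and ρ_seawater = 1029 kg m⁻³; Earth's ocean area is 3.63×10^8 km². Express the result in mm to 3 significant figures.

≈ 5.57 mm

Eryor: 0.29 × 7.87×10^12 m³ × (912/1029) = 2.023×10^12 m³ of water.
Spread over 3.63×10^14 m² of ocean, Δh = 2.023×10^12 / 3.63×10^14 = 5.57×10^-3 m = 5.57 mm.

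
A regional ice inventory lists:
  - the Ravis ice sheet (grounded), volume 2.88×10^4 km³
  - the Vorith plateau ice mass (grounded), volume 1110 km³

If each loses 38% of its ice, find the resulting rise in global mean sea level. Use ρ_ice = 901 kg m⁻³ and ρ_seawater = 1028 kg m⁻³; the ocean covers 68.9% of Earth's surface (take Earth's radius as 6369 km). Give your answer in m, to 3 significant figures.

Ravis: 0.38 × 2.88×10^4 km³ × (901/1028) = 9592 km³ of water.
Vorith: 0.38 × 1110 km³ × (901/1028) = 369.7 km³ of water.
Total added water ≈ 9.962×10^12 m³ over 3.51×10^14 m² → Δh = 0.0284 m.

≈ 0.0284 m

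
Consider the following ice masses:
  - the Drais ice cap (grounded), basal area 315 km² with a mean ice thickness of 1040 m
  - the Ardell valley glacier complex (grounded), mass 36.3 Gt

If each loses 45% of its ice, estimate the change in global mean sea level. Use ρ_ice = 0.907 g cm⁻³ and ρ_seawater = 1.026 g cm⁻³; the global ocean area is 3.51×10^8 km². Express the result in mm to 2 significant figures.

≈ 0.42 mm

Drais: ice volume = 315 km² × 1040 m = 327.6 km³; 0.45 × 327.6 × (907/1026) = 130.3 km³ of water.
Ardell: 0.45 × 36.3 Gt = 1.634×10^13 kg; dividing by ρ_w = 1.026 g cm⁻³ = 1026 kg m⁻³ gives 1.592×10^10 m³ of water.
Total added water ≈ 1.462×10^11 m³ over 3.51×10^14 m² → Δh = 4.17×10^-4 m = 0.42 mm.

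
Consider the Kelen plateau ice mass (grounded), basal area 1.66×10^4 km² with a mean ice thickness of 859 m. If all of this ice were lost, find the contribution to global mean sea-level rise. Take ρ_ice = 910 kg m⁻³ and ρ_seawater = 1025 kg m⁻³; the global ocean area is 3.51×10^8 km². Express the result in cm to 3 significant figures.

Kelen: ice volume = 1.66×10^4 km² × 859 m = 1.426×10^4 km³; 1.426×10^4 × (910/1025) = 1.266×10^4 km³ of water.
Spread over 3.51×10^14 m² of ocean, Δh = 1.266×10^13 / 3.51×10^14 = 0.0361 m = 3.61 cm.

≈ 3.61 cm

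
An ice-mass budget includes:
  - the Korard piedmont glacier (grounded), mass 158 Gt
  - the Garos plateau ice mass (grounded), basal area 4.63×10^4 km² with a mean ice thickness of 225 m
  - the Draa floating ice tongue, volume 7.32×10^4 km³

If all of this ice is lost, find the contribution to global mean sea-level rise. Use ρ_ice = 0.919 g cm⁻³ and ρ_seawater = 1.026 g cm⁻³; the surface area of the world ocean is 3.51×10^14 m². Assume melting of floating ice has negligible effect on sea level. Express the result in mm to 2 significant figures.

Korard: 158 Gt = 1.580×10^14 kg; dividing by ρ_w = 1.026 g cm⁻³ = 1026 kg m⁻³ gives 1.540×10^11 m³ of water.
Garos: ice volume = 4.63×10^4 km² × 225 m = 1.042×10^4 km³; 1.042×10^4 × (919/1026) = 9331 km³ of water.
The Draa floating ice tongue is floating and already displaces its own weight of water, so its melt adds essentially nothing to sea level.
Total added water ≈ 9.485×10^12 m³ over 3.51×10^14 m² → Δh = 0.0270 m = 27 mm.

≈ 27 mm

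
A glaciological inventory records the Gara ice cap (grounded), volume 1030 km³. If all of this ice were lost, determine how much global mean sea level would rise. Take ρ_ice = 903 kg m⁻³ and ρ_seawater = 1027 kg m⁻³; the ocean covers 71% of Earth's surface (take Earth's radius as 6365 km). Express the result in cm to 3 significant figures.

≈ 0.251 cm

Gara: 1030 km³ × (903/1027) = 905.6 km³ of water.
Spread over 3.61×10^14 m² of ocean, Δh = 9.056×10^11 / 3.61×10^14 = 2.51×10^-3 m = 0.251 cm.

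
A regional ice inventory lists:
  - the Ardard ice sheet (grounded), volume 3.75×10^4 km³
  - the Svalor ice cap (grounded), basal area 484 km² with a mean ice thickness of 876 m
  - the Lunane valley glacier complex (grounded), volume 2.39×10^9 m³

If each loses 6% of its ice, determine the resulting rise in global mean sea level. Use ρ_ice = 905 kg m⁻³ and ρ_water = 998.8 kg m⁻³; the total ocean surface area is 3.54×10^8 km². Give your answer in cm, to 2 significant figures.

≈ 0.58 cm

Ardard: 0.06 × 3.75×10^4 km³ × (905/998.8) = 2039 km³ of water.
Svalor: ice volume = 484 km² × 876 m = 424.0 km³; 0.06 × 424.0 × (905/998.8) = 23.05 km³ of water.
Lunane: 0.06 × 2.39×10^9 m³ × (905/998.8) = 1.299×10^8 m³ of water.
Total added water ≈ 2.062×10^12 m³ over 3.54×10^14 m² → Δh = 5.82×10^-3 m = 0.58 cm.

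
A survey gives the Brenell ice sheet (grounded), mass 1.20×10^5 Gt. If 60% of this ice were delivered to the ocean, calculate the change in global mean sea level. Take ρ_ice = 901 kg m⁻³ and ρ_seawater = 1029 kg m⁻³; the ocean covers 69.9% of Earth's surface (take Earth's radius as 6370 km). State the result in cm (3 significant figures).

Brenell: 0.6 × 1.20×10^5 Gt = 7.200×10^16 kg; dividing by ρ_w = 1029 kg m⁻³ gives 6.997×10^13 m³ of water.
Spread over 3.56×10^14 m² of ocean, Δh = 6.997×10^13 / 3.56×10^14 = 0.196 m = 19.6 cm.

≈ 19.6 cm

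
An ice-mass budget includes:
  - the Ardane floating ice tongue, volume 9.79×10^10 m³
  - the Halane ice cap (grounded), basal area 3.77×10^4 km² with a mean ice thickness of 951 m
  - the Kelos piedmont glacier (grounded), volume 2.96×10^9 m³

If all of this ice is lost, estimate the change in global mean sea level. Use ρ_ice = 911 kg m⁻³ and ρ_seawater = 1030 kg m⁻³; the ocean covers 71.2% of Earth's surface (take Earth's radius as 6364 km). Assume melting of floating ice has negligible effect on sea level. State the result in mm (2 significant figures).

≈ 88 mm

The Ardane floating ice tongue is floating and already displaces its own weight of water, so its melt adds essentially nothing to sea level.
Halane: ice volume = 3.77×10^4 km² × 951 m = 3.585×10^4 km³; 3.585×10^4 × (911/1030) = 3.171×10^4 km³ of water.
Kelos: 2.96×10^9 m³ × (911/1030) = 2.618×10^9 m³ of water.
Total added water ≈ 3.171×10^13 m³ over 3.62×10^14 m² → Δh = 0.0875 m = 88 mm.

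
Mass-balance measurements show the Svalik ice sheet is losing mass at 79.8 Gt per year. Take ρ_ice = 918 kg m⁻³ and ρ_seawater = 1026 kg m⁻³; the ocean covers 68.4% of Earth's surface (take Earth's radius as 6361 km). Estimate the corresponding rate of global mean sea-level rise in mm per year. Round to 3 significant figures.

ρ_w = 1026 kg m⁻³. Annual water volume added = 79.8 Gt / ρ_w = 7.980×10^13 kg / 1026 kg m⁻³ = 7.778×10^10 m³.
Δh per year = 7.778×10^10 / 3.48×10^14 = 2.24×10^-4 m = 0.224 mm.

≈ 0.224 mm/yr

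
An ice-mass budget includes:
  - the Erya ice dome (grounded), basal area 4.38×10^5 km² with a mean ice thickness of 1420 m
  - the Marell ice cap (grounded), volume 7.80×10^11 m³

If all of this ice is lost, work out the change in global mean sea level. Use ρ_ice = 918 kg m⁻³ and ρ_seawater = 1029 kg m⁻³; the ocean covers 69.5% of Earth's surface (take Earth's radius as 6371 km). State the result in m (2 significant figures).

Erya: ice volume = 4.38×10^5 km² × 1420 m = 6.220×10^5 km³; 6.220×10^5 × (918/1029) = 5.549×10^5 km³ of water.
Marell: 7.80×10^11 m³ × (918/1029) = 6.959×10^11 m³ of water.
Total added water ≈ 5.556×10^14 m³ over 3.54×10^14 m² → Δh = 1.57 m.

≈ 1.6 m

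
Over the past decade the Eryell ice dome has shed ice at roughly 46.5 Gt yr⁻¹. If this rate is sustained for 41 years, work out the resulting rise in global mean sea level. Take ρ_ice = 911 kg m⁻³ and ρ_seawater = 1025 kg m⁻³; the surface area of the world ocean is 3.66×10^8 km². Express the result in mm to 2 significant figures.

Total mass lost = 46.5 Gt/yr × 41 yr = 1906 Gt = 1.906×10^15 kg.
ρ_w = 1025 kg m⁻³, so water volume = 1.906×10^15 / 1025 = 1.860×10^12 m³.
Δh = 1.860×10^12 / 3.66×10^14 = 5.08×10^-3 m = 5.1 mm.

≈ 5.1 mm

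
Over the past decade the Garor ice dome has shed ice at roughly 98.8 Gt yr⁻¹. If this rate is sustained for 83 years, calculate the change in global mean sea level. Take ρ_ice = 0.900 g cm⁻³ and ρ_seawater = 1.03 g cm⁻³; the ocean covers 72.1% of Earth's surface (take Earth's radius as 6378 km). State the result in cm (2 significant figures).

≈ 2.2 cm

Total mass lost = 98.8 Gt/yr × 83 yr = 8200 Gt = 8.200×10^15 kg.
ρ_w = 1.03 g cm⁻³ = 1030 kg m⁻³, so water volume = 8.200×10^15 / 1030 = 7.962×10^12 m³.
Δh = 7.962×10^12 / 3.69×10^14 = 0.0216 m = 2.2 cm.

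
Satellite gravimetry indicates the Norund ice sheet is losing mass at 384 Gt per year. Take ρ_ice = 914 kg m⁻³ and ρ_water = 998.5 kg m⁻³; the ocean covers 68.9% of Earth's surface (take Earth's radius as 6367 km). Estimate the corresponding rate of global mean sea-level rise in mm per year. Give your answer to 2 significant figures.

ρ_w = 998.5 kg m⁻³. Annual water volume added = 384 Gt / ρ_w = 3.840×10^14 kg / 998.5 kg m⁻³ = 3.846×10^11 m³.
Δh per year = 3.846×10^11 / 3.51×10^14 = 1.10×10^-3 m = 1.1 mm.

≈ 1.1 mm/yr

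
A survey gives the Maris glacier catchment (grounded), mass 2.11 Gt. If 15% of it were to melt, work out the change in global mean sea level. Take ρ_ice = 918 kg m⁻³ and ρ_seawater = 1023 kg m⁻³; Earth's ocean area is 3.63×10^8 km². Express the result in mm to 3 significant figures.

≈ 8.52×10^-4 mm

Maris: 0.15 × 2.11 Gt = 3.165×10^11 kg; dividing by ρ_w = 1023 kg m⁻³ gives 3.094×10^8 m³ of water.
Spread over 3.63×10^14 m² of ocean, Δh = 3.094×10^8 / 3.63×10^14 = 8.52×10^-7 m = 8.52×10^-4 mm.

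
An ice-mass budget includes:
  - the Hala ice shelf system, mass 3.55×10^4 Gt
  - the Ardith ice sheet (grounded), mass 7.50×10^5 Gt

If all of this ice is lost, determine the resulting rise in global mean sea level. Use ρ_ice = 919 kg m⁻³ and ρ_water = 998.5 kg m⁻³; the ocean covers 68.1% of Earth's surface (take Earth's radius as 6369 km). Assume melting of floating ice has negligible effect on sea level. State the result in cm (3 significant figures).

≈ 216 cm

The Hala ice shelf system is floating and already displaces its own weight of water, so its melt adds essentially nothing to sea level.
Ardith: 7.50×10^5 Gt = 7.500×10^17 kg; dividing by ρ_w = 998.5 kg m⁻³ gives 7.511×10^14 m³ of water.
Total added water ≈ 7.511×10^14 m³ over 3.47×10^14 m² → Δh = 2.16 m = 216 cm.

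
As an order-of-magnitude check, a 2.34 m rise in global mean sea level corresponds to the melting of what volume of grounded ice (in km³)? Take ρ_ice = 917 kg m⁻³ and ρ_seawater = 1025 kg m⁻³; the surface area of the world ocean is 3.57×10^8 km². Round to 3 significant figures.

≈ 9.34×10^5 km³

Required water volume = Δh × A = 2.34 m × 3.57×10^14 m² = 8.354×10^14 m³ = 8.354×10^5 km³.
Ice volume = water volume × ρ_w/ρ_ice = 8.354×10^5 × 1025/917 = 9.34×10^5 km³.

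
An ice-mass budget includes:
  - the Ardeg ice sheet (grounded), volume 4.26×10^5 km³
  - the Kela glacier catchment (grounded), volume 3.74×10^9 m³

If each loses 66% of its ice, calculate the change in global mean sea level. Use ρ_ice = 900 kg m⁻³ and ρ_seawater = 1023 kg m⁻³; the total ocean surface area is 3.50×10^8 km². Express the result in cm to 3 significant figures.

Ardeg: 0.66 × 4.26×10^5 km³ × (900/1023) = 2.474×10^5 km³ of water.
Kela: 0.66 × 3.74×10^9 m³ × (900/1023) = 2.172×10^9 m³ of water.
Total added water ≈ 2.474×10^14 m³ over 3.50×10^14 m² → Δh = 0.707 m = 70.7 cm.

≈ 70.7 cm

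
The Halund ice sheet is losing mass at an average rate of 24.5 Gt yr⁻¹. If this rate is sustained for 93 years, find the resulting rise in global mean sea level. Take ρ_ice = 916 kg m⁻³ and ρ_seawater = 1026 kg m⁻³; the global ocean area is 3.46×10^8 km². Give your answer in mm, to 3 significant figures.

≈ 6.42 mm

Total mass lost = 24.5 Gt/yr × 93 yr = 2278 Gt = 2.278×10^15 kg.
ρ_w = 1026 kg m⁻³, so water volume = 2.278×10^15 / 1026 = 2.221×10^12 m³.
Δh = 2.221×10^12 / 3.46×10^14 = 6.42×10^-3 m = 6.42 mm.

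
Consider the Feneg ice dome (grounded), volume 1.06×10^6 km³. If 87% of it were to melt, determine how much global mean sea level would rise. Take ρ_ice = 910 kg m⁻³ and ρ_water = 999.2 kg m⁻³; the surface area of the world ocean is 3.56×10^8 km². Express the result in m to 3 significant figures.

≈ 2.36 m

Feneg: 0.87 × 1.06×10^6 km³ × (910/999.2) = 8.399×10^5 km³ of water.
Spread over 3.56×10^14 m² of ocean, Δh = 8.399×10^14 / 3.56×10^14 = 2.36 m.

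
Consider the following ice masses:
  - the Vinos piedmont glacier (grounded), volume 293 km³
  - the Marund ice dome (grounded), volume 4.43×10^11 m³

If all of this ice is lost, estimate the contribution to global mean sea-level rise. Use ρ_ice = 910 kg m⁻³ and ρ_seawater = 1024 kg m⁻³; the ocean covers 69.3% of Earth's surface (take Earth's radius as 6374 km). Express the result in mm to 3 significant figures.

≈ 1.85 mm

Vinos: 293 km³ × (910/1024) = 260.4 km³ of water.
Marund: 4.43×10^11 m³ × (910/1024) = 3.937×10^11 m³ of water.
Total added water ≈ 6.541×10^11 m³ over 3.54×10^14 m² → Δh = 1.85×10^-3 m = 1.85 mm.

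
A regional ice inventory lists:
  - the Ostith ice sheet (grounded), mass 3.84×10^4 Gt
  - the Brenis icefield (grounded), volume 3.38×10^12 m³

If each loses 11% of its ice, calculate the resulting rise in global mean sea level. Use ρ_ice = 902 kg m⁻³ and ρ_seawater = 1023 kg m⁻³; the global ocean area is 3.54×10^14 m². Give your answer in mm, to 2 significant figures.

≈ 13 mm

Ostith: 0.11 × 3.84×10^4 Gt = 4.224×10^15 kg; dividing by ρ_w = 1023 kg m⁻³ gives 4.129×10^12 m³ of water.
Brenis: 0.11 × 3.38×10^12 m³ × (902/1023) = 3.278×10^11 m³ of water.
Total added water ≈ 4.457×10^12 m³ over 3.54×10^14 m² → Δh = 0.0126 m = 13 mm.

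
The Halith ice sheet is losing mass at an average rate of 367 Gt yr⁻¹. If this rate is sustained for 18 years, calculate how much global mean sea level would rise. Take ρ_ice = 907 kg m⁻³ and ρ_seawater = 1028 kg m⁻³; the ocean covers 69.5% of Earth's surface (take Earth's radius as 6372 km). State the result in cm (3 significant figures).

≈ 1.81 cm

Total mass lost = 367 Gt/yr × 18 yr = 6606 Gt = 6.606×10^15 kg.
ρ_w = 1028 kg m⁻³, so water volume = 6.606×10^15 / 1028 = 6.426×10^12 m³.
Δh = 6.426×10^12 / 3.55×10^14 = 0.0181 m = 1.81 cm.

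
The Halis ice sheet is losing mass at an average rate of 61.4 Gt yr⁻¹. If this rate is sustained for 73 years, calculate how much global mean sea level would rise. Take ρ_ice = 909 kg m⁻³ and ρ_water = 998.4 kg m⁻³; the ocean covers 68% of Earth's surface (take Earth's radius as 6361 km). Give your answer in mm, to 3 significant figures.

Total mass lost = 61.4 Gt/yr × 73 yr = 4482 Gt = 4.482×10^15 kg.
ρ_w = 998.4 kg m⁻³, so water volume = 4.482×10^15 / 998.4 = 4.489×10^12 m³.
Δh = 4.489×10^12 / 3.46×10^14 = 0.0130 m = 13.0 mm.

≈ 13.0 mm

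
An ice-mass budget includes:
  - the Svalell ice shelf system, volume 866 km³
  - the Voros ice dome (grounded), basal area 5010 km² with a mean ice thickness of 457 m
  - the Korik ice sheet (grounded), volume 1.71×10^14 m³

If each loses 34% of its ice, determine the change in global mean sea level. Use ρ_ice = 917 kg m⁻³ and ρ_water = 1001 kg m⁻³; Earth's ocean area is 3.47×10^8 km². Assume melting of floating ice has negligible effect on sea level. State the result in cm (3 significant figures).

≈ 15.6 cm

The Svalell ice shelf system is floating and already displaces its own weight of water, so its melt adds essentially nothing to sea level.
Voros: ice volume = 5010 km² × 457 m = 2290 km³; 0.34 × 2290 × (917/1001) = 713.1 km³ of water.
Korik: 0.34 × 1.71×10^14 m³ × (917/1001) = 5.326×10^13 m³ of water.
Total added water ≈ 5.397×10^13 m³ over 3.47×10^14 m² → Δh = 0.156 m = 15.6 cm.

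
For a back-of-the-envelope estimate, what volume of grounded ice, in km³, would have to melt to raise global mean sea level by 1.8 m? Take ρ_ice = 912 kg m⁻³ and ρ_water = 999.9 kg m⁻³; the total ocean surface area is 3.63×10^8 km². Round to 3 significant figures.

Required water volume = Δh × A = 1.8 m × 3.63×10^14 m² = 6.534×10^14 m³ = 6.534×10^5 km³.
Ice volume = water volume × ρ_w/ρ_ice = 6.534×10^5 × 999.9/912 = 7.16×10^5 km³.

≈ 7.16×10^5 km³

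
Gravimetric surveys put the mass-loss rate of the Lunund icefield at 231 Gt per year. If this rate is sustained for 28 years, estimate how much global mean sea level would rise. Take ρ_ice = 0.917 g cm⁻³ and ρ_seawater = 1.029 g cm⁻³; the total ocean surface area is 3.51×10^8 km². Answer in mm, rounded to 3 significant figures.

≈ 17.9 mm

Total mass lost = 231 Gt/yr × 28 yr = 6468 Gt = 6.468×10^15 kg.
ρ_w = 1.029 g cm⁻³ = 1029 kg m⁻³, so water volume = 6.468×10^15 / 1029 = 6.286×10^12 m³.
Δh = 6.286×10^12 / 3.51×10^14 = 0.0179 m = 17.9 mm.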